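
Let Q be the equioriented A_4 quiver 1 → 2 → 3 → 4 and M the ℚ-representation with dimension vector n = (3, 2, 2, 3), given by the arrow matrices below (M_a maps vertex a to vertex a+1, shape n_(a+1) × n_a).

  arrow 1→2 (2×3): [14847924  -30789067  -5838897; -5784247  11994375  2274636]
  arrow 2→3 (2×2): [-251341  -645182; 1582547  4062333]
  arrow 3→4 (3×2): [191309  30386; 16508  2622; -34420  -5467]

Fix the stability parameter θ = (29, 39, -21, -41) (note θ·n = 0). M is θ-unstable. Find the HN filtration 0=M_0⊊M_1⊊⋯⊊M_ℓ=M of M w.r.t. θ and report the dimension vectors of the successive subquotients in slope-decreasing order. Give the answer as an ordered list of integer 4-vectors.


Via rank(M_{q-1}∘⋯∘M_p): M ≅ I[1,1], I[1,4]^2, I[4,4].
μ_θ-semistable layers: μ^(1)=29; μ^(2)=3/2; μ^(3)=-41

((1, 0, 0, 0); (2, 2, 2, 2); (0, 0, 0, 1))


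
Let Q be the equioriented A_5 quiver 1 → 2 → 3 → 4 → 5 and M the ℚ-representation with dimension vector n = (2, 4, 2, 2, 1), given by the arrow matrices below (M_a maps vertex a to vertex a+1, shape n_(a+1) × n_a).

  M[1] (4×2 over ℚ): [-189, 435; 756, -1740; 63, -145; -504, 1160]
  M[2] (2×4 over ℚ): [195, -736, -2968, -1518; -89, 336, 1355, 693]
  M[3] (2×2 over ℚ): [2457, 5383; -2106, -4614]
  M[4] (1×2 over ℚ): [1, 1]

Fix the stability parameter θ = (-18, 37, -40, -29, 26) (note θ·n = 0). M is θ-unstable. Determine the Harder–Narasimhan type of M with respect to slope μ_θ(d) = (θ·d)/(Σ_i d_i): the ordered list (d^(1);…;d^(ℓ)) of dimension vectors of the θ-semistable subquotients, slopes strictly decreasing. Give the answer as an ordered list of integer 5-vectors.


Barcode: M ≅ I[1,1], I[1,5], I[2,2]^2, I[2,3], I[4,4]. HN layers by μ_θ (6 steps, strictly decreasing):
  μ^(1)=37; μ^(2)=26; μ^(3)=-3/2; μ^(4)=-32/3; μ^(5)=-18; μ^(6)=-29

((0, 2, 0, 0, 0); (0, 0, 0, 0, 1); (0, 1, 1, 0, 0); (0, 1, 1, 1, 0); (2, 0, 0, 0, 0); (0, 0, 0, 1, 0))


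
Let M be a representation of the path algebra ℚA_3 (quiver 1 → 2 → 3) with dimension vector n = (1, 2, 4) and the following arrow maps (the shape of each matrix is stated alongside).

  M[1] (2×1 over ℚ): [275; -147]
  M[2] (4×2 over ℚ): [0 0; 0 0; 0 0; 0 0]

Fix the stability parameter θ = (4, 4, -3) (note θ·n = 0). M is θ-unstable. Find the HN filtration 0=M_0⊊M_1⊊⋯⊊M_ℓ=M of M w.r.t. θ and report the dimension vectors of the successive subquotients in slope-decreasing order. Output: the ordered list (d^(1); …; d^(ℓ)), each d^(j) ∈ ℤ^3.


Interval decomposition of M: I[1,2], I[2,2], I[3,3]^4.
HN type (ℓ=2): μ^(1)=4; μ^(2)=-3

((1, 2, 0); (0, 0, 4))


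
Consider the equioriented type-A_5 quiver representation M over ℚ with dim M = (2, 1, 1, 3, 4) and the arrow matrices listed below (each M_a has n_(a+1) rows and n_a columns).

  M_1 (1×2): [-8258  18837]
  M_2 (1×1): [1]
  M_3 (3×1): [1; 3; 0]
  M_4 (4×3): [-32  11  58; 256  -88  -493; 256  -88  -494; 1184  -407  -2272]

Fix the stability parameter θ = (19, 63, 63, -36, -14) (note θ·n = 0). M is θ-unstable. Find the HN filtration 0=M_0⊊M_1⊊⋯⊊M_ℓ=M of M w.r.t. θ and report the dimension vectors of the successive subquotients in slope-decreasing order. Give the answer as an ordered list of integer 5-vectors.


Via rank(M_{q-1}∘⋯∘M_p): M ≅ I[1,1], I[1,5], I[4,4], I[4,5], I[5,5]^2.
μ_θ-semistable layers: μ^(1)=19; μ^(2)=-14; μ^(3)=-36

((2, 1, 1, 1, 1); (0, 0, 0, 0, 3); (0, 0, 0, 2, 0))


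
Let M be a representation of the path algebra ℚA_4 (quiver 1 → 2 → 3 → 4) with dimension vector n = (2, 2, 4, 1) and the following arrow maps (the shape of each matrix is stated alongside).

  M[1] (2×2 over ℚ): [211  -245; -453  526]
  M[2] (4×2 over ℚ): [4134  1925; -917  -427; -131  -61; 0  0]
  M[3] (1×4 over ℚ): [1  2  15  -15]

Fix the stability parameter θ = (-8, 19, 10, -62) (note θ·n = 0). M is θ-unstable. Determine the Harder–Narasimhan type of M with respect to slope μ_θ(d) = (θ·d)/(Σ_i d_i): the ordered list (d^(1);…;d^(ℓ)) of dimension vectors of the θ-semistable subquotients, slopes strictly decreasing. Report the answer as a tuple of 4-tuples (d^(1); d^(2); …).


Barcode: M ≅ I[1,3], I[1,4], I[3,3]^2. HN layers by μ_θ (4 steps, strictly decreasing):
  μ^(1)=29/2; μ^(2)=10; μ^(3)=-8; μ^(4)=-41/4

((0, 1, 1, 0); (0, 0, 2, 0); (1, 0, 0, 0); (1, 1, 1, 1))


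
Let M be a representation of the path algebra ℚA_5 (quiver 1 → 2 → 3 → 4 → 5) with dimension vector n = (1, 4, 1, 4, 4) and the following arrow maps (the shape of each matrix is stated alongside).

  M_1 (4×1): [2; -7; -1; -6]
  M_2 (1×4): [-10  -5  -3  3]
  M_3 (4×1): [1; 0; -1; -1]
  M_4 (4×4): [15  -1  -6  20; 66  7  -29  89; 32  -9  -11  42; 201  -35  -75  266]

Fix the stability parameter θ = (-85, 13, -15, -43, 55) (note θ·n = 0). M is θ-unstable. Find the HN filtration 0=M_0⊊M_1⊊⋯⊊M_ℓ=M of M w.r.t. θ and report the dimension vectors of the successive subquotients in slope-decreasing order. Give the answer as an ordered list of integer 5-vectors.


Barcode: M ≅ I[1,2], I[2,2]^2, I[2,5], I[4,5]^3. HN layers by μ_θ (5 steps, strictly decreasing):
  μ^(1)=55; μ^(2)=13; μ^(3)=-15; μ^(4)=-43; μ^(5)=-85

((0, 0, 0, 0, 4); (0, 3, 0, 0, 0); (0, 1, 1, 1, 0); (0, 0, 0, 3, 0); (1, 0, 0, 0, 0))


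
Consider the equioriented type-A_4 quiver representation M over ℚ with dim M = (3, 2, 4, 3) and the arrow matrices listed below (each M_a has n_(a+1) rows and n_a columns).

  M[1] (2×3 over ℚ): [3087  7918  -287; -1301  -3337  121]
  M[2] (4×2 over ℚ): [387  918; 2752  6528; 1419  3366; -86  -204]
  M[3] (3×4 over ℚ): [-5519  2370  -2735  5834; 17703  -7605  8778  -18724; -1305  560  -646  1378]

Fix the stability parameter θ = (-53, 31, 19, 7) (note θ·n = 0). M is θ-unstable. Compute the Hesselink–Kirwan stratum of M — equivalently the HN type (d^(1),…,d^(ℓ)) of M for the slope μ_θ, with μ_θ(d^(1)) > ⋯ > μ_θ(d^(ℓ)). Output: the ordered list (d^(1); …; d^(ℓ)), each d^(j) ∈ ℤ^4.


Via rank(M_{q-1}∘⋯∘M_p): M ≅ I[1,1], I[1,2], I[1,4], I[3,3], I[3,4]^2.
μ_θ-semistable layers: μ^(1)=31; μ^(2)=19; μ^(3)=13; μ^(4)=-53

((0, 1, 0, 0); (0, 1, 2, 1); (0, 0, 2, 2); (3, 0, 0, 0))


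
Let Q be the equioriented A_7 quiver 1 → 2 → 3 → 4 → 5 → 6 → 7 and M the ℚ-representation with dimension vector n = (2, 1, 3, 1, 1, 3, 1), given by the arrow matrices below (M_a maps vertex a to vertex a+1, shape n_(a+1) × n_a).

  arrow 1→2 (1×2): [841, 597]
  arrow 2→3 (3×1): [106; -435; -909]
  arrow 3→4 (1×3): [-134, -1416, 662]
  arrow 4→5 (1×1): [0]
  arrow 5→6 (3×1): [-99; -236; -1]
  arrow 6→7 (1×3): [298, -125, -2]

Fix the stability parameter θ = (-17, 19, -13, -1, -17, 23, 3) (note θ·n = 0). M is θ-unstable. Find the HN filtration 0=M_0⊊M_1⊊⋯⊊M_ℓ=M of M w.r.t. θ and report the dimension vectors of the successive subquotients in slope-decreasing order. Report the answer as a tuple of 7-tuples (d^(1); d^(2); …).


Via rank(M_{q-1}∘⋯∘M_p): M ≅ I[1,1], I[1,4], I[3,3]^2, I[5,6], I[6,6], I[6,7].
μ_θ-semistable layers: μ^(1)=23; μ^(2)=13; μ^(3)=5/3; μ^(4)=-13; μ^(5)=-17

((0, 0, 0, 0, 0, 2, 0); (0, 0, 0, 0, 0, 1, 1); (0, 1, 1, 1, 0, 0, 0); (0, 0, 2, 0, 0, 0, 0); (2, 0, 0, 0, 1, 0, 0))


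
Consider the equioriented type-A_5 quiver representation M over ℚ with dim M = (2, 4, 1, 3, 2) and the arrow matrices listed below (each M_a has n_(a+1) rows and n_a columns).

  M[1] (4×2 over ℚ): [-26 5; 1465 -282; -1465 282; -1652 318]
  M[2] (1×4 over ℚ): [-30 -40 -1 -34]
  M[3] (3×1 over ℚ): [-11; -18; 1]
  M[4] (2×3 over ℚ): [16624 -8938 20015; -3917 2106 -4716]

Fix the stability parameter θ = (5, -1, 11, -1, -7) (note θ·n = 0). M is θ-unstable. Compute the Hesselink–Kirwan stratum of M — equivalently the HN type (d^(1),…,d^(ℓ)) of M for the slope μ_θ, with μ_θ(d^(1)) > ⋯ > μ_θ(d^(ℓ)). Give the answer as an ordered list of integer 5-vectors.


Interval decomposition of M: I[1,2], I[1,5], I[2,2]^2, I[4,4], I[4,5].
HN type (ℓ=4): μ^(1)=2; μ^(2)=7/5; μ^(3)=-1; μ^(4)=-4

((1, 1, 0, 0, 0); (1, 1, 1, 1, 1); (0, 2, 0, 1, 0); (0, 0, 0, 1, 1))


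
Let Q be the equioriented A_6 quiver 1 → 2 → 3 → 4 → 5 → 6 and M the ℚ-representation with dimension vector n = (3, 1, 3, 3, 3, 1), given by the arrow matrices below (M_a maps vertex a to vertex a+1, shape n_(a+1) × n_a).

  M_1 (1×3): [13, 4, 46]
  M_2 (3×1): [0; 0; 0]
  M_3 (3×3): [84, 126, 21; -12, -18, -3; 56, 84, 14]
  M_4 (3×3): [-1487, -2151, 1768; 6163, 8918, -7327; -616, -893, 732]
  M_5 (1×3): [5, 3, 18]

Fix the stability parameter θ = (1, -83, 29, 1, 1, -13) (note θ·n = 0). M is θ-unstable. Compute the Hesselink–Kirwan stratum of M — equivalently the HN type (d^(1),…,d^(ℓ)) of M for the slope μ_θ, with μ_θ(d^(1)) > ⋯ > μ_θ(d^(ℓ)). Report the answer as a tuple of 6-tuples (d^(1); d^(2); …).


Barcode: M ≅ I[1,1]^2, I[1,2], I[3,3]^2, I[3,6], I[4,5]^2. HN layers by μ_θ (4 steps, strictly decreasing):
  μ^(1)=29; μ^(2)=9/2; μ^(3)=1; μ^(4)=-41

((0, 0, 2, 0, 0, 0); (0, 0, 1, 1, 1, 1); (2, 0, 0, 2, 2, 0); (1, 1, 0, 0, 0, 0))


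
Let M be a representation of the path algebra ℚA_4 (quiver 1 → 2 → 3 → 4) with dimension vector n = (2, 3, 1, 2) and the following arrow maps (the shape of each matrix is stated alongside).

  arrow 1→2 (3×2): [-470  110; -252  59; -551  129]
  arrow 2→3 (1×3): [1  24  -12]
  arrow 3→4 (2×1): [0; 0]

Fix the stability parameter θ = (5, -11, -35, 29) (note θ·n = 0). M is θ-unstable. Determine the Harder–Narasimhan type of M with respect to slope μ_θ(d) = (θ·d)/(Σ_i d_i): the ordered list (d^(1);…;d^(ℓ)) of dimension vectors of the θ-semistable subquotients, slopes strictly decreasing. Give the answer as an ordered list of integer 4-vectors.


Via rank(M_{q-1}∘⋯∘M_p): M ≅ I[1,2], I[1,3], I[2,2], I[4,4]^2.
μ_θ-semistable layers: μ^(1)=29; μ^(2)=-3; μ^(3)=-11; μ^(4)=-41/3

((0, 0, 0, 2); (1, 1, 0, 0); (0, 1, 0, 0); (1, 1, 1, 0))


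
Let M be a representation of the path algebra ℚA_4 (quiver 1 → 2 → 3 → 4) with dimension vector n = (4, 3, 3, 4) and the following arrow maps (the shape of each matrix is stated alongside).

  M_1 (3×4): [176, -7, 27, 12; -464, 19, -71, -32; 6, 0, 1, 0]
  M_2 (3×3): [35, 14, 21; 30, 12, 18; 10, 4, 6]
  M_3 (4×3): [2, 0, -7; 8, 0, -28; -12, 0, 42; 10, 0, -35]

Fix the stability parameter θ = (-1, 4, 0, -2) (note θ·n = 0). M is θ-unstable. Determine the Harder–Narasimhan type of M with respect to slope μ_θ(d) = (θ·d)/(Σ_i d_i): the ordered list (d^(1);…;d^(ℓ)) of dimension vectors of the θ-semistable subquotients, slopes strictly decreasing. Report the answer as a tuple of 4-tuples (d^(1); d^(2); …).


Interval decomposition of M: I[1,1], I[1,2]^2, I[1,3], I[3,3], I[3,4], I[4,4]^3.
HN type (ℓ=5): μ^(1)=4; μ^(2)=2; μ^(3)=0; μ^(4)=-1; μ^(5)=-2

((0, 2, 0, 0); (0, 1, 1, 0); (0, 0, 1, 0); (4, 0, 1, 1); (0, 0, 0, 3))


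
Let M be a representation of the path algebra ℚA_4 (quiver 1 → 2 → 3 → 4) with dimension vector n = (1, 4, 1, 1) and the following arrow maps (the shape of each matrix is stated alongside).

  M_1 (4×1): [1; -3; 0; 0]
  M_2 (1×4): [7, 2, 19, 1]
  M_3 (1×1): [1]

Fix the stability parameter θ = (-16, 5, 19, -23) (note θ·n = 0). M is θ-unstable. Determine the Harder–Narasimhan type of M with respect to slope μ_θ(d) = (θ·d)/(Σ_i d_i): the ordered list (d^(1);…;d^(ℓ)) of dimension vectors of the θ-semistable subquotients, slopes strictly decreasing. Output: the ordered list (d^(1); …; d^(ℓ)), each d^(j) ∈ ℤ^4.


Via rank(M_{q-1}∘⋯∘M_p): M ≅ I[1,4], I[2,2]^3.
μ_θ-semistable layers: μ^(1)=5; μ^(2)=1/3; μ^(3)=-16

((0, 3, 0, 0); (0, 1, 1, 1); (1, 0, 0, 0))


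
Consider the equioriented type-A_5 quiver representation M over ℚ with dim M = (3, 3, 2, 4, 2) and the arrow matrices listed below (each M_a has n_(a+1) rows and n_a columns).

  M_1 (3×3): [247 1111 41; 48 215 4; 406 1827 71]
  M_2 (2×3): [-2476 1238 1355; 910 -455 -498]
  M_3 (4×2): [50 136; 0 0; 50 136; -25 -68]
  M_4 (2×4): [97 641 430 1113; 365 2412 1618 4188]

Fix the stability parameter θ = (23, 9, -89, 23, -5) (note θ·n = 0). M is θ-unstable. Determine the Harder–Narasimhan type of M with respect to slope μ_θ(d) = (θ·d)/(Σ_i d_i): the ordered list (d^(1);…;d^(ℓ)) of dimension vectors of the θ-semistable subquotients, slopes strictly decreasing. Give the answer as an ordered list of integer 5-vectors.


Via rank(M_{q-1}∘⋯∘M_p): M ≅ I[1,2], I[1,3], I[1,5], I[4,4]^2, I[4,5].
μ_θ-semistable layers: μ^(1)=23; μ^(2)=16; μ^(3)=9; μ^(4)=-19

((0, 0, 0, 2, 0); (1, 1, 0, 0, 0); (0, 0, 0, 2, 2); (2, 2, 2, 0, 0))


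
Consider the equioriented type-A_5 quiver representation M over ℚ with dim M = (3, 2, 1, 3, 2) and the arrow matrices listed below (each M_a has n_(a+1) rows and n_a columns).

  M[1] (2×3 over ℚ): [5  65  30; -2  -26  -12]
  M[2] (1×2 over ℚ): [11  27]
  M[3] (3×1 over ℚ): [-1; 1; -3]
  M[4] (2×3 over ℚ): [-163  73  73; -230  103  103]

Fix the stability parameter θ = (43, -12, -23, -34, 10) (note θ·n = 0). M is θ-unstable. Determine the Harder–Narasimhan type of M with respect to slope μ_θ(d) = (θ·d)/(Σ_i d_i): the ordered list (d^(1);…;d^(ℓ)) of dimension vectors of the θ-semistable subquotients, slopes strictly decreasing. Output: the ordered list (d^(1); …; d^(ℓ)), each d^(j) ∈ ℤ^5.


Barcode: M ≅ I[1,1]^2, I[1,5], I[2,2], I[4,4], I[4,5]. HN layers by μ_θ (5 steps, strictly decreasing):
  μ^(1)=43; μ^(2)=10; μ^(3)=-13/2; μ^(4)=-12; μ^(5)=-34

((2, 0, 0, 0, 0); (0, 0, 0, 0, 2); (1, 1, 1, 1, 0); (0, 1, 0, 0, 0); (0, 0, 0, 2, 0))


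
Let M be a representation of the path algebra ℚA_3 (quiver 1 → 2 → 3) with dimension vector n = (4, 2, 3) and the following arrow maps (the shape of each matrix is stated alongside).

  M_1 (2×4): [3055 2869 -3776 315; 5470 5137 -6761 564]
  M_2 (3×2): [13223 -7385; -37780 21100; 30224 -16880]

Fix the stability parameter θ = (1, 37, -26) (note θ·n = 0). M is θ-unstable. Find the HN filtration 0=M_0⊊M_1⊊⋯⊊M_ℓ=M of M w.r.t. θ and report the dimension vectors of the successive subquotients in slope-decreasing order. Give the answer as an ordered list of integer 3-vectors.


Barcode: M ≅ I[1,1]^2, I[1,2], I[1,3], I[3,3]^2. HN layers by μ_θ (4 steps, strictly decreasing):
  μ^(1)=37; μ^(2)=11/2; μ^(3)=1; μ^(4)=-26

((0, 1, 0); (0, 1, 1); (4, 0, 0); (0, 0, 2))


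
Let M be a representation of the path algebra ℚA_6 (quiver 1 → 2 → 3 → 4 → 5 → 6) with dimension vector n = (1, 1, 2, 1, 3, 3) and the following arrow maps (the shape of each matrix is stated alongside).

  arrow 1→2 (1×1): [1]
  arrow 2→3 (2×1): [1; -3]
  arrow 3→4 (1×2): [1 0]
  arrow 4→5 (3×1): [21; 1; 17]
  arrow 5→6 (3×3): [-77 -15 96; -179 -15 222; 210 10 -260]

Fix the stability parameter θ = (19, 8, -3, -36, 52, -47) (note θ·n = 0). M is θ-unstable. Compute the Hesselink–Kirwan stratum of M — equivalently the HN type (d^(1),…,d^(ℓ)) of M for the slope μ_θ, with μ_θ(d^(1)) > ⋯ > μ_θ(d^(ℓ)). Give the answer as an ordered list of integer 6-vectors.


Barcode: M ≅ I[1,5], I[3,3], I[5,6]^2, I[6,6]. HN layers by μ_θ (4 steps, strictly decreasing):
  μ^(1)=52; μ^(2)=5/2; μ^(3)=-3; μ^(4)=-47

((0, 0, 0, 0, 1, 0); (0, 0, 0, 0, 2, 2); (1, 1, 2, 1, 0, 0); (0, 0, 0, 0, 0, 1))


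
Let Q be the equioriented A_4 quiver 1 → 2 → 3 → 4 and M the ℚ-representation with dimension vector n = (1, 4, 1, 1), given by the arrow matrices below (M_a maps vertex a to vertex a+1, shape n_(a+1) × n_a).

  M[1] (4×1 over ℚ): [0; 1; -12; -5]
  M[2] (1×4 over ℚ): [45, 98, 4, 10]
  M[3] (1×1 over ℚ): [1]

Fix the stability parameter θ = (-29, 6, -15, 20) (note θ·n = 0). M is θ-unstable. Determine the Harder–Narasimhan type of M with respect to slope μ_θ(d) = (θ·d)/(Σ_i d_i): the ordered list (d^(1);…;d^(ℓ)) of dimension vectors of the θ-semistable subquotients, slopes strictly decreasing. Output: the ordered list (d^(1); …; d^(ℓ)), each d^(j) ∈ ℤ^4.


Barcode: M ≅ I[1,2], I[2,2]^2, I[2,4]. HN layers by μ_θ (4 steps, strictly decreasing):
  μ^(1)=20; μ^(2)=6; μ^(3)=-9/2; μ^(4)=-29

((0, 0, 0, 1); (0, 3, 0, 0); (0, 1, 1, 0); (1, 0, 0, 0))


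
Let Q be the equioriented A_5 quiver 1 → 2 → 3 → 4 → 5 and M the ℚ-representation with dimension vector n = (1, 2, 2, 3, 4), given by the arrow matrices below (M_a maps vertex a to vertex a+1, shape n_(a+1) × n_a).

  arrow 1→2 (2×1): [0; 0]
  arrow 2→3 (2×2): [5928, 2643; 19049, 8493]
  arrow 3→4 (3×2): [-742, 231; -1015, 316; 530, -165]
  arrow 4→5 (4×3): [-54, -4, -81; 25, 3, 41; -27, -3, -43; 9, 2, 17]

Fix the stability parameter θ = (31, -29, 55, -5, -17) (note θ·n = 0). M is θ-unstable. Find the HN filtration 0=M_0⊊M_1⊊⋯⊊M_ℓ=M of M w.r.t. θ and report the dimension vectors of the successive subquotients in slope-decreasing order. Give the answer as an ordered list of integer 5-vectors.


Via rank(M_{q-1}∘⋯∘M_p): M ≅ I[1,1], I[2,5]^2, I[4,5], I[5,5].
μ_θ-semistable layers: μ^(1)=31; μ^(2)=11; μ^(3)=-11; μ^(4)=-17; μ^(5)=-29

((1, 0, 0, 0, 0); (0, 0, 2, 2, 2); (0, 0, 0, 1, 1); (0, 0, 0, 0, 1); (0, 2, 0, 0, 0))


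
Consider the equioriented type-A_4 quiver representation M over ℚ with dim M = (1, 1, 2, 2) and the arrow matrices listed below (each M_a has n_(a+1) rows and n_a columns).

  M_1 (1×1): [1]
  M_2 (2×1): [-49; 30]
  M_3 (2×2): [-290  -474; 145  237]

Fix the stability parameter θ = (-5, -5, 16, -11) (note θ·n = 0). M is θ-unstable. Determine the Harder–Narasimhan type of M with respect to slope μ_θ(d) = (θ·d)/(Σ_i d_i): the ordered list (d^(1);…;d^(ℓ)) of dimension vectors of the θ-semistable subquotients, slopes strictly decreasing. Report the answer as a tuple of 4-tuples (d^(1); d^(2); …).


Via rank(M_{q-1}∘⋯∘M_p): M ≅ I[1,4], I[3,3], I[4,4].
μ_θ-semistable layers: μ^(1)=16; μ^(2)=5/2; μ^(3)=-5; μ^(4)=-11

((0, 0, 1, 0); (0, 0, 1, 1); (1, 1, 0, 0); (0, 0, 0, 1))


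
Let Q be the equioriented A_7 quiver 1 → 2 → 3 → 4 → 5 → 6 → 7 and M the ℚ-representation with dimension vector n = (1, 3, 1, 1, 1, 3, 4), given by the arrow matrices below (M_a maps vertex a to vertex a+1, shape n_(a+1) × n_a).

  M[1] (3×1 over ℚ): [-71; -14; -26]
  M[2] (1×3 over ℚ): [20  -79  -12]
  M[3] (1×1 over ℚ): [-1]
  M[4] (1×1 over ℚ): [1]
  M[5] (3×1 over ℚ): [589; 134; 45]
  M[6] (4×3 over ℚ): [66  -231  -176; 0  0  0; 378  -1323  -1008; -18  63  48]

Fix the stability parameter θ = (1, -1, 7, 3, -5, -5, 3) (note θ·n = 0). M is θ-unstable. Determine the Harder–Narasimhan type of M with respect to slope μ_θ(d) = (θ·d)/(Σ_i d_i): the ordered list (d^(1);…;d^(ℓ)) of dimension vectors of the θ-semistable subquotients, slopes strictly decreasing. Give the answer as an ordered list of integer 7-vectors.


Barcode: M ≅ I[1,6], I[2,2]^2, I[6,6], I[6,7], I[7,7]^3. HN layers by μ_θ (4 steps, strictly decreasing):
  μ^(1)=3; μ^(2)=0; μ^(3)=-1; μ^(4)=-5

((0, 0, 0, 0, 0, 0, 4); (1, 1, 1, 1, 1, 1, 0); (0, 2, 0, 0, 0, 0, 0); (0, 0, 0, 0, 0, 2, 0))


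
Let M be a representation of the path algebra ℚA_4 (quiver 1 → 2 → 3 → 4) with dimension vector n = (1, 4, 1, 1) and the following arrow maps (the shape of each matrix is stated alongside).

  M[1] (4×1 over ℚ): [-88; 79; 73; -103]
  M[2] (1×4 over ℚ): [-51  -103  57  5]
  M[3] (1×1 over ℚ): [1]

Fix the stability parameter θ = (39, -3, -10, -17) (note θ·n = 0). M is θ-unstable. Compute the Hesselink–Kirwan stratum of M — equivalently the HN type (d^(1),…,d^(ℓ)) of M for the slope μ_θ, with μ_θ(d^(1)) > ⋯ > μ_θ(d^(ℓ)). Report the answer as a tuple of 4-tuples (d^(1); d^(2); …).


Interval decomposition of M: I[1,4], I[2,2]^3.
HN type (ℓ=2): μ^(1)=9/4; μ^(2)=-3

((1, 1, 1, 1); (0, 3, 0, 0))


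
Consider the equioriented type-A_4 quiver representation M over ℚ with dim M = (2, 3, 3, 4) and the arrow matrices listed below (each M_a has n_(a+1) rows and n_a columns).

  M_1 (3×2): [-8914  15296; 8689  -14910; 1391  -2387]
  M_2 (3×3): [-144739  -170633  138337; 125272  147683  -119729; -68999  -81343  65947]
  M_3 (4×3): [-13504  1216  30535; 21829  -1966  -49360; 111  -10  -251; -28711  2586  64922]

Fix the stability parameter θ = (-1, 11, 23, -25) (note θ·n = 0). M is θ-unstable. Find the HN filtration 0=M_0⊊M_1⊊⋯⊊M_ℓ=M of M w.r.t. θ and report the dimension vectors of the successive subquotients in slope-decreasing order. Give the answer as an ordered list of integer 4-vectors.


Interval decomposition of M: I[1,2], I[1,4], I[2,3], I[3,4], I[4,4]^2.
HN type (ℓ=5): μ^(1)=23; μ^(2)=11; μ^(3)=3; μ^(4)=-1; μ^(5)=-25

((0, 0, 1, 0); (0, 2, 0, 0); (0, 1, 1, 1); (2, 0, 1, 1); (0, 0, 0, 2))


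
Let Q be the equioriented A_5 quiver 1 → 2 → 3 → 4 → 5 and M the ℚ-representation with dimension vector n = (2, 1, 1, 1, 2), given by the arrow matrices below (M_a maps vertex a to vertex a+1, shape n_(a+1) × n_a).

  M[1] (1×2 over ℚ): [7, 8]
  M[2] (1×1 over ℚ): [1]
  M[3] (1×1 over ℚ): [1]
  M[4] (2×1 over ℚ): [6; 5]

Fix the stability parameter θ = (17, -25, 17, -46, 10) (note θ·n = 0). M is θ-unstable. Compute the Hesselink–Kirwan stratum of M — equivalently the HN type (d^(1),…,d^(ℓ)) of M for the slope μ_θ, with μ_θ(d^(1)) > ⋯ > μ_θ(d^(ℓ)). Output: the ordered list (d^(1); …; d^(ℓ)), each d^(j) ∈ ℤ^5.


Via rank(M_{q-1}∘⋯∘M_p): M ≅ I[1,1], I[1,5], I[5,5].
μ_θ-semistable layers: μ^(1)=17; μ^(2)=10; μ^(3)=-37/4

((1, 0, 0, 0, 0); (0, 0, 0, 0, 2); (1, 1, 1, 1, 0))


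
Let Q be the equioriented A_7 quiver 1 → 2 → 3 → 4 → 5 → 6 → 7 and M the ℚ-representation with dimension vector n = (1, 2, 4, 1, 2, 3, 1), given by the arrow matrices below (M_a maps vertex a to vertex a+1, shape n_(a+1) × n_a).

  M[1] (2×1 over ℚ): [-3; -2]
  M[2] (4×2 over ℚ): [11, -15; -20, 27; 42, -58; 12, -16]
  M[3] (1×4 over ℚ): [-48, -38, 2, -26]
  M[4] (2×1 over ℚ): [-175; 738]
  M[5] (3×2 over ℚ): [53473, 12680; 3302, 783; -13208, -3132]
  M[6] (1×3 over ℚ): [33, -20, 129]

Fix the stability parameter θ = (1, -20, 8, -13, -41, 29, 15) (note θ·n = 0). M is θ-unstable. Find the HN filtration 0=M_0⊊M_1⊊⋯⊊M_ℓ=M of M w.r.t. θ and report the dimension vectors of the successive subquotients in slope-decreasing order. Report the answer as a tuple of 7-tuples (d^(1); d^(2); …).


Barcode: M ≅ I[1,3], I[2,7], I[3,3]^2, I[5,6], I[6,6]. HN layers by μ_θ (7 steps, strictly decreasing):
  μ^(1)=29; μ^(2)=22; μ^(3)=8; μ^(4)=-19/2; μ^(5)=-46/3; μ^(6)=-20; μ^(7)=-41

((0, 0, 0, 0, 0, 2, 0); (0, 0, 0, 0, 0, 1, 1); (0, 0, 3, 0, 0, 0, 0); (1, 1, 0, 0, 0, 0, 0); (0, 0, 1, 1, 1, 0, 0); (0, 1, 0, 0, 0, 0, 0); (0, 0, 0, 0, 1, 0, 0))


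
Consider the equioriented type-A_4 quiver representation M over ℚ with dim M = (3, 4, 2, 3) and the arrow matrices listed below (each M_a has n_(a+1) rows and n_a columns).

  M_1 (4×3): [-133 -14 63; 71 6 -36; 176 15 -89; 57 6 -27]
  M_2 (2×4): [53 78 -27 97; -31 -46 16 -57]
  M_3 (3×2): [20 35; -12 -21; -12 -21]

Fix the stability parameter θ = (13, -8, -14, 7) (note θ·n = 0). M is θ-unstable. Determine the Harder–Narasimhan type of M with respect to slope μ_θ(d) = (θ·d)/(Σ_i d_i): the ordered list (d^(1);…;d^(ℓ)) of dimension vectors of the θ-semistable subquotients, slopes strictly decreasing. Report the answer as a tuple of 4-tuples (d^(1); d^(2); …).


Barcode: M ≅ I[1,2], I[1,3], I[1,4], I[2,2], I[4,4]^2. HN layers by μ_θ (4 steps, strictly decreasing):
  μ^(1)=7; μ^(2)=5/2; μ^(3)=-3; μ^(4)=-8

((0, 0, 0, 3); (1, 1, 0, 0); (2, 2, 2, 0); (0, 1, 0, 0))


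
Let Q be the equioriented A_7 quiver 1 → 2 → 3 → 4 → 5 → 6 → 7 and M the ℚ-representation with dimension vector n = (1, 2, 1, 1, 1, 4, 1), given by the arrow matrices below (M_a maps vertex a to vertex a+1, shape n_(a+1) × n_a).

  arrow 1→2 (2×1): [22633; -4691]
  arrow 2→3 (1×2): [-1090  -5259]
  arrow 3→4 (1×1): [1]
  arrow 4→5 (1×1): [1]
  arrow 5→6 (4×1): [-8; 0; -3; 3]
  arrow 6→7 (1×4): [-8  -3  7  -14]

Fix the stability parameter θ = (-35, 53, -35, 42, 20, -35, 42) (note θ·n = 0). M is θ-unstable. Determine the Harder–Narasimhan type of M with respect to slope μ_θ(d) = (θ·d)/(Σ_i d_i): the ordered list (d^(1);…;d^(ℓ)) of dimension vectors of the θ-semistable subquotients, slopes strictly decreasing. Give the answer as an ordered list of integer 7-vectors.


Via rank(M_{q-1}∘⋯∘M_p): M ≅ I[1,7], I[2,2], I[6,6]^3.
μ_θ-semistable layers: μ^(1)=53; μ^(2)=42; μ^(3)=9; μ^(4)=-35

((0, 1, 0, 0, 0, 0, 0); (0, 0, 0, 0, 0, 0, 1); (0, 1, 1, 1, 1, 1, 0); (1, 0, 0, 0, 0, 3, 0))


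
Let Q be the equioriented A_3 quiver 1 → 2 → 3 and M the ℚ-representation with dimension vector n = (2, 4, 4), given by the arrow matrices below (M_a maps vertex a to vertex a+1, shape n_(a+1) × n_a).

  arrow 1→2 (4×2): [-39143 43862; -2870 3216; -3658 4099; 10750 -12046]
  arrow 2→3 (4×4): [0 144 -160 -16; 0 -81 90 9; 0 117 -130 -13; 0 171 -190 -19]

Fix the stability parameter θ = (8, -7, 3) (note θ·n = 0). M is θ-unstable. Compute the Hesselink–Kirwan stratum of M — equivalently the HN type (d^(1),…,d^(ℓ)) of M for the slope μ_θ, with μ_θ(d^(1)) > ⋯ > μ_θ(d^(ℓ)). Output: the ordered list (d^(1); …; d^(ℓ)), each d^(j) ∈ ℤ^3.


Via rank(M_{q-1}∘⋯∘M_p): M ≅ I[1,2]^2, I[2,2], I[2,3], I[3,3]^3.
μ_θ-semistable layers: μ^(1)=3; μ^(2)=1/2; μ^(3)=-7

((0, 0, 4); (2, 2, 0); (0, 2, 0))


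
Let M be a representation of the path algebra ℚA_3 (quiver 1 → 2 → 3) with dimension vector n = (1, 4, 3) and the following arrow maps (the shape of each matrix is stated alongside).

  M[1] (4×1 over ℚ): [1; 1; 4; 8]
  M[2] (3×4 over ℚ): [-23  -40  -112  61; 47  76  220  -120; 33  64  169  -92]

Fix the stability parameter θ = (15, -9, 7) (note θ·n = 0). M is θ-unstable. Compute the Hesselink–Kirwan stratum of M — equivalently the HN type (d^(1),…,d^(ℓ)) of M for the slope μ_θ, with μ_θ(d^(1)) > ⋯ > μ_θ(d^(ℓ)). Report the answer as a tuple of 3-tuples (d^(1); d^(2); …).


Barcode: M ≅ I[1,3], I[2,2], I[2,3]^2. HN layers by μ_θ (3 steps, strictly decreasing):
  μ^(1)=7; μ^(2)=3; μ^(3)=-9

((0, 0, 3); (1, 1, 0); (0, 3, 0))


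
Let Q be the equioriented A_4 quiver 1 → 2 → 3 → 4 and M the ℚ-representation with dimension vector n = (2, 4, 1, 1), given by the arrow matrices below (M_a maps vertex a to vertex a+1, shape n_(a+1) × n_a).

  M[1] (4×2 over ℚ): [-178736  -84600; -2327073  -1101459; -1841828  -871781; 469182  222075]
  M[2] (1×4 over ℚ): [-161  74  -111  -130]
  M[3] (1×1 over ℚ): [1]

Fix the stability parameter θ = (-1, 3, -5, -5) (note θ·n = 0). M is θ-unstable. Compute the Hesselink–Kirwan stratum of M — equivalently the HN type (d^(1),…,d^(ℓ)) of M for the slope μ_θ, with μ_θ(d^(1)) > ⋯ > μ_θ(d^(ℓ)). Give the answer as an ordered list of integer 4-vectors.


Interval decomposition of M: I[1,2], I[1,4], I[2,2]^2.
HN type (ℓ=3): μ^(1)=3; μ^(2)=-1; μ^(3)=-2

((0, 3, 0, 0); (1, 0, 0, 0); (1, 1, 1, 1))


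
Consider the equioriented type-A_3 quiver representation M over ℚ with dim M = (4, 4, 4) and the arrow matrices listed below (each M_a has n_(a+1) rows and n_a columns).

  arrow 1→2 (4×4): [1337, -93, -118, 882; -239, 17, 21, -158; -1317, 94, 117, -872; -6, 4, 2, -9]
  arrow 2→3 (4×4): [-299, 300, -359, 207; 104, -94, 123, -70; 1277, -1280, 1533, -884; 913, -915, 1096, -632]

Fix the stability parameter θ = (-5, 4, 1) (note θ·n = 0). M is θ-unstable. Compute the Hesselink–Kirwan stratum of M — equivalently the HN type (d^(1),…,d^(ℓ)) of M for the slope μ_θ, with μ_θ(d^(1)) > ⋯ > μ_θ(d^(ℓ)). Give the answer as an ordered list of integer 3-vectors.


Barcode: M ≅ I[1,3]^4. HN layers by μ_θ (2 steps, strictly decreasing):
  μ^(1)=5/2; μ^(2)=-5

((0, 4, 4); (4, 0, 0))


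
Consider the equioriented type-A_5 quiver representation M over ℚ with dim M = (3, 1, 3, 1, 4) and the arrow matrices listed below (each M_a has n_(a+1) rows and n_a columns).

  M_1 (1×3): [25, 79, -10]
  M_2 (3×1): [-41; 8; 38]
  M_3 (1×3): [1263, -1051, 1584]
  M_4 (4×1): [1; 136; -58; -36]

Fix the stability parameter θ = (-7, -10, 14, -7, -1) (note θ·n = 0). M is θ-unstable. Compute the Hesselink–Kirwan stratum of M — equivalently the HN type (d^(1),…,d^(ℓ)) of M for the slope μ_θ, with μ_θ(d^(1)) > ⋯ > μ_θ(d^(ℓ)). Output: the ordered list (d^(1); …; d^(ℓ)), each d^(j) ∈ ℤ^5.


Interval decomposition of M: I[1,1]^2, I[1,5], I[3,3]^2, I[5,5]^3.
HN type (ℓ=5): μ^(1)=14; μ^(2)=2; μ^(3)=-1; μ^(4)=-7; μ^(5)=-17/2

((0, 0, 2, 0, 0); (0, 0, 1, 1, 1); (0, 0, 0, 0, 3); (2, 0, 0, 0, 0); (1, 1, 0, 0, 0))


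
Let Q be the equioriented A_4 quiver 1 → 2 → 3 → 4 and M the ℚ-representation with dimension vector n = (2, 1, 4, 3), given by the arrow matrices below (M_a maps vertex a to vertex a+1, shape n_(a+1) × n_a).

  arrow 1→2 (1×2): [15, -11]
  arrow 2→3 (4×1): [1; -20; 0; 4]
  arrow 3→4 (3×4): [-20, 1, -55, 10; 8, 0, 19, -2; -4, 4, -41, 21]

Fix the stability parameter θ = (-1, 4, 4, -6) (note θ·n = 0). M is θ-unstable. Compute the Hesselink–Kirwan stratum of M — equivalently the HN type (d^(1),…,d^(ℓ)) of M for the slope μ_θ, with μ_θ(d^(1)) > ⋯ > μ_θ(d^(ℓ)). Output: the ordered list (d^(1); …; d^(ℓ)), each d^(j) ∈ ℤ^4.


Barcode: M ≅ I[1,1], I[1,3], I[3,4]^3. HN layers by μ_θ (2 steps, strictly decreasing):
  μ^(1)=4; μ^(2)=-1

((0, 1, 1, 0); (2, 0, 3, 3))


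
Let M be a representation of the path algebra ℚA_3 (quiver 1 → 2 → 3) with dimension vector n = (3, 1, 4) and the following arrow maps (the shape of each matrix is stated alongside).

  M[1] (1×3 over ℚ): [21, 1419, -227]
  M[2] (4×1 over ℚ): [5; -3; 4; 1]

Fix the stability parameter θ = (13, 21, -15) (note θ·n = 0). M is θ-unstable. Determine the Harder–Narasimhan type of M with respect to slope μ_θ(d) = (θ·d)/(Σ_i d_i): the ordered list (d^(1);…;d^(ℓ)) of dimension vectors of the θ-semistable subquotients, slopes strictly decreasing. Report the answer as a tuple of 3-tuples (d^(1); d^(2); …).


Via rank(M_{q-1}∘⋯∘M_p): M ≅ I[1,1]^2, I[1,3], I[3,3]^3.
μ_θ-semistable layers: μ^(1)=13; μ^(2)=19/3; μ^(3)=-15

((2, 0, 0); (1, 1, 1); (0, 0, 3))


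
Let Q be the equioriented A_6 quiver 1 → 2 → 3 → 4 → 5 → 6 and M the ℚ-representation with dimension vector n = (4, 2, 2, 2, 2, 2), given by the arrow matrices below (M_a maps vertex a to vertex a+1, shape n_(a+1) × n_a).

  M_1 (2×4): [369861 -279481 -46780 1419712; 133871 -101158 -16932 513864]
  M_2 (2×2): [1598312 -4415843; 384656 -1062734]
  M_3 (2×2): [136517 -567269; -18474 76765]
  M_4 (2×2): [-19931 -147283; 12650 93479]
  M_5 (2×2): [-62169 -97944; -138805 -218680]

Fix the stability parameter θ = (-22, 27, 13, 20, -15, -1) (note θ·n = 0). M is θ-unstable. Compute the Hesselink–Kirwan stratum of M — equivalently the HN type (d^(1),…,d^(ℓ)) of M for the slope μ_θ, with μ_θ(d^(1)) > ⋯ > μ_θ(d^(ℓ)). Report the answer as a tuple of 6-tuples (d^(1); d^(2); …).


Via rank(M_{q-1}∘⋯∘M_p): M ≅ I[1,1]^2, I[1,2], I[1,6], I[3,5], I[6,6].
μ_θ-semistable layers: μ^(1)=27; μ^(2)=44/5; μ^(3)=6; μ^(4)=-1; μ^(5)=-22

((0, 1, 0, 0, 0, 0); (0, 1, 1, 1, 1, 1); (0, 0, 1, 1, 1, 0); (0, 0, 0, 0, 0, 1); (4, 0, 0, 0, 0, 0))


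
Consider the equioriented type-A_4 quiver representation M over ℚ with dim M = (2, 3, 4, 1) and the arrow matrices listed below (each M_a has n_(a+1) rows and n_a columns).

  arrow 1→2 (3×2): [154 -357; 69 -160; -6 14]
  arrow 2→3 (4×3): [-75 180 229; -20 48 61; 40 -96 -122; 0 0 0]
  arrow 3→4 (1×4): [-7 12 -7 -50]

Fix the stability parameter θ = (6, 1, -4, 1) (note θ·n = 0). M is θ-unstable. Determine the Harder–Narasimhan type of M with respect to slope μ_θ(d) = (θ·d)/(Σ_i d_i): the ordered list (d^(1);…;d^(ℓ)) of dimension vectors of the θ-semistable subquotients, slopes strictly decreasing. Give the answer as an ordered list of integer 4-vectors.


Via rank(M_{q-1}∘⋯∘M_p): M ≅ I[1,3], I[1,4], I[2,2], I[3,3]^2.
μ_θ-semistable layers: μ^(1)=1; μ^(2)=-4

((2, 3, 2, 1); (0, 0, 2, 0))


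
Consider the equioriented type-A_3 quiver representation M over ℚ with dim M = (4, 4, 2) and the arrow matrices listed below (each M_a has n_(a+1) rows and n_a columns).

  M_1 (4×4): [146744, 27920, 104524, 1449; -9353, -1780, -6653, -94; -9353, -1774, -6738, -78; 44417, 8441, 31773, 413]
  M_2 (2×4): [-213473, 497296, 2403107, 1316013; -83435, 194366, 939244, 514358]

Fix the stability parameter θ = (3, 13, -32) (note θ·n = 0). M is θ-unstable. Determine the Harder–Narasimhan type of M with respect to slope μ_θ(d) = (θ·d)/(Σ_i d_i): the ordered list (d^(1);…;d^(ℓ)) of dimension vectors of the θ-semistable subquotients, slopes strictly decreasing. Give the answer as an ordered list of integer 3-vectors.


Interval decomposition of M: I[1,2]^2, I[1,3]^2.
HN type (ℓ=3): μ^(1)=13; μ^(2)=3; μ^(3)=-16/3

((0, 2, 0); (2, 0, 0); (2, 2, 2))


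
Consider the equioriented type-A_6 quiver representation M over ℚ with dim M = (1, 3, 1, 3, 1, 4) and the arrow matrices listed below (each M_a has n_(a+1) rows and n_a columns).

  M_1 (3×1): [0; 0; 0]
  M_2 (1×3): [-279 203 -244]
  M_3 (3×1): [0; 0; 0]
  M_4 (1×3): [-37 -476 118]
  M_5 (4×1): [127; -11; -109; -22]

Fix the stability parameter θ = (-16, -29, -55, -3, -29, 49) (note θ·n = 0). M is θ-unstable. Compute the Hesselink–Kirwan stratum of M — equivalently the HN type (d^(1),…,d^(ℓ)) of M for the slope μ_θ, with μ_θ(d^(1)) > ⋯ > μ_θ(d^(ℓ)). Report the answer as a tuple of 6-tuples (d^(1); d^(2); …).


Via rank(M_{q-1}∘⋯∘M_p): M ≅ I[1,1], I[2,2]^2, I[2,3], I[4,4]^2, I[4,6], I[6,6]^3.
μ_θ-semistable layers: μ^(1)=49; μ^(2)=-3; μ^(3)=-16; μ^(4)=-29; μ^(5)=-42

((0, 0, 0, 0, 0, 4); (0, 0, 0, 2, 0, 0); (1, 0, 0, 1, 1, 0); (0, 2, 0, 0, 0, 0); (0, 1, 1, 0, 0, 0))


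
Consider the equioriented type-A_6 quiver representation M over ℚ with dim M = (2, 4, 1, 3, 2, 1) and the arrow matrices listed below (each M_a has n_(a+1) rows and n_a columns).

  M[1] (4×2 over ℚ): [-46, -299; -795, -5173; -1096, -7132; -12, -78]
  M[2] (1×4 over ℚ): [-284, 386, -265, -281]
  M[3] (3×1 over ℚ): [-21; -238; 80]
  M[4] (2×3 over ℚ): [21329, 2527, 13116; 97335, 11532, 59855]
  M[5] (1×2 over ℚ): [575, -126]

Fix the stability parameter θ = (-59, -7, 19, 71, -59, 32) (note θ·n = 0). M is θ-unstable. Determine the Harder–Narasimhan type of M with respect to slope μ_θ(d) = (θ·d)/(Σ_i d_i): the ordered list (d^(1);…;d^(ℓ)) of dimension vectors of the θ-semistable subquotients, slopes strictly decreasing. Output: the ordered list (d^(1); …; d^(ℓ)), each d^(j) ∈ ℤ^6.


Via rank(M_{q-1}∘⋯∘M_p): M ≅ I[1,2], I[1,6], I[2,2]^2, I[4,4], I[4,5].
μ_θ-semistable layers: μ^(1)=71; μ^(2)=32; μ^(3)=31/3; μ^(4)=6; μ^(5)=-7; μ^(6)=-59

((0, 0, 0, 1, 0, 0); (0, 0, 0, 0, 0, 1); (0, 0, 1, 1, 1, 0); (0, 0, 0, 1, 1, 0); (0, 4, 0, 0, 0, 0); (2, 0, 0, 0, 0, 0))


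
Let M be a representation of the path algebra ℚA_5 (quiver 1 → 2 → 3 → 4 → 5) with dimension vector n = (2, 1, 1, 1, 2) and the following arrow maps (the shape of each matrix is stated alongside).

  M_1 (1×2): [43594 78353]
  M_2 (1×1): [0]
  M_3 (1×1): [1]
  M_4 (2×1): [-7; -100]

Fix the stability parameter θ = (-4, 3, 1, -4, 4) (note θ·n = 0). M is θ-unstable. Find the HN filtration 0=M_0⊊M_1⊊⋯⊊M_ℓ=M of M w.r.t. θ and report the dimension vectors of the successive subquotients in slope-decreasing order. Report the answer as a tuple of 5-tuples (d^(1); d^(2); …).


Barcode: M ≅ I[1,1], I[1,2], I[3,5], I[5,5]. HN layers by μ_θ (4 steps, strictly decreasing):
  μ^(1)=4; μ^(2)=3; μ^(3)=-3/2; μ^(4)=-4

((0, 0, 0, 0, 2); (0, 1, 0, 0, 0); (0, 0, 1, 1, 0); (2, 0, 0, 0, 0))


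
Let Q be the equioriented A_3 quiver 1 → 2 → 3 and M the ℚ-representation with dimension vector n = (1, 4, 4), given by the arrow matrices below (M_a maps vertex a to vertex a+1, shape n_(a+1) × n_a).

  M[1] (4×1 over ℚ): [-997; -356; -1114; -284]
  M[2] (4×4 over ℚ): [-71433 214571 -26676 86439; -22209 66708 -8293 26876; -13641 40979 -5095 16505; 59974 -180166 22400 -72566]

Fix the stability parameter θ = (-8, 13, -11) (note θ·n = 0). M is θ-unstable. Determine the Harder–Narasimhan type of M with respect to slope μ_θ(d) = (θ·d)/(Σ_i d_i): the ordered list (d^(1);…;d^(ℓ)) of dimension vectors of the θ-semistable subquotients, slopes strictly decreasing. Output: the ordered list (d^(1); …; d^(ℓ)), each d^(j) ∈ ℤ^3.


Via rank(M_{q-1}∘⋯∘M_p): M ≅ I[1,3], I[2,2], I[2,3]^2, I[3,3].
μ_θ-semistable layers: μ^(1)=13; μ^(2)=1; μ^(3)=-8; μ^(4)=-11

((0, 1, 0); (0, 3, 3); (1, 0, 0); (0, 0, 1))


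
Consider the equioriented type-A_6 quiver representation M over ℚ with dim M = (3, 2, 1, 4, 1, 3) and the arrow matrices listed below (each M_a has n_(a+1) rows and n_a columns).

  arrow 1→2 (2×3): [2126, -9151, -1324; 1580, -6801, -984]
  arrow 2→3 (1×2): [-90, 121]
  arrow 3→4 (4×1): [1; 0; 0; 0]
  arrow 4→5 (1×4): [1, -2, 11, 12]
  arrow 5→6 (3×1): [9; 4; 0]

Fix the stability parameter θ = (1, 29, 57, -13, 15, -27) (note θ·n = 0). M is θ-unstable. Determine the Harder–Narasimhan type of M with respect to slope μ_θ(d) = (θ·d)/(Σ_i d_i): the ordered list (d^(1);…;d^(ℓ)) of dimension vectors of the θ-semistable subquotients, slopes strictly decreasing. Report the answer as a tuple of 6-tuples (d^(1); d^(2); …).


Interval decomposition of M: I[1,1], I[1,2], I[1,6], I[4,4]^3, I[6,6]^2.
HN type (ℓ=5): μ^(1)=29; μ^(2)=61/5; μ^(3)=1; μ^(4)=-13; μ^(5)=-27

((0, 1, 0, 0, 0, 0); (0, 1, 1, 1, 1, 1); (3, 0, 0, 0, 0, 0); (0, 0, 0, 3, 0, 0); (0, 0, 0, 0, 0, 2))


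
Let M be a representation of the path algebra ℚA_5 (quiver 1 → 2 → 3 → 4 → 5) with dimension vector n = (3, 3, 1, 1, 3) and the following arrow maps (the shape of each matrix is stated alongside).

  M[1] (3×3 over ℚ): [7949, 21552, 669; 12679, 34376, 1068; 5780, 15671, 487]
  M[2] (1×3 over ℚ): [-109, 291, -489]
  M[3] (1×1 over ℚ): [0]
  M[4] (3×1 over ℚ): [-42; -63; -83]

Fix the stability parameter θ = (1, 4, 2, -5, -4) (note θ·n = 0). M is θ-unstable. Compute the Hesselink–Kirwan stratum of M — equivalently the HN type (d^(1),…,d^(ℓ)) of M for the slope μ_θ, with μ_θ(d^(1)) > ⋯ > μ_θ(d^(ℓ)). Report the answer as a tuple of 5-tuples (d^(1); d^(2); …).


Via rank(M_{q-1}∘⋯∘M_p): M ≅ I[1,2]^2, I[1,3], I[4,5], I[5,5]^2.
μ_θ-semistable layers: μ^(1)=4; μ^(2)=3; μ^(3)=1; μ^(4)=-4; μ^(5)=-5

((0, 2, 0, 0, 0); (0, 1, 1, 0, 0); (3, 0, 0, 0, 0); (0, 0, 0, 0, 3); (0, 0, 0, 1, 0))


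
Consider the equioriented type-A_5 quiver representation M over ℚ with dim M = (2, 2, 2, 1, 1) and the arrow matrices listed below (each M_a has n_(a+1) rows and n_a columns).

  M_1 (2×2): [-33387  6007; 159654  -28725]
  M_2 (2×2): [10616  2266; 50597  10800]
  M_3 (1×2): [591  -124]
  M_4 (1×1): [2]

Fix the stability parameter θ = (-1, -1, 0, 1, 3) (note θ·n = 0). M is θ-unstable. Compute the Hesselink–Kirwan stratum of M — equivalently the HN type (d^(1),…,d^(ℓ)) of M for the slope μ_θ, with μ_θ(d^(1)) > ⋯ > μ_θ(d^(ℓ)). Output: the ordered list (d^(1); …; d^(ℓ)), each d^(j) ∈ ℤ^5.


Barcode: M ≅ I[1,3], I[1,5]. HN layers by μ_θ (4 steps, strictly decreasing):
  μ^(1)=3; μ^(2)=1; μ^(3)=0; μ^(4)=-1

((0, 0, 0, 0, 1); (0, 0, 0, 1, 0); (0, 0, 2, 0, 0); (2, 2, 0, 0, 0))
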